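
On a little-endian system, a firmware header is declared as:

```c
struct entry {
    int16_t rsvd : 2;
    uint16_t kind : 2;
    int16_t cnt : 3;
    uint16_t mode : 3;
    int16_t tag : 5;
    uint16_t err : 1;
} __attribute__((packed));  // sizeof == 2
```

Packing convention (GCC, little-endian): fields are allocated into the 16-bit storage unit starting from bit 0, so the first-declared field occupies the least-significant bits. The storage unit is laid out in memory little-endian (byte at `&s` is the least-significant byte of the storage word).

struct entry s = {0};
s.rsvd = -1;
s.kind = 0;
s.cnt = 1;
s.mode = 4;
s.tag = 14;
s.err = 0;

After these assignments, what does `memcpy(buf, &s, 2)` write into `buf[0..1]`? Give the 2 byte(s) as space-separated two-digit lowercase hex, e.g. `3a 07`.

13 3a

rsvd (2b) val=-1 bits=0x3 at bit 0: 0x0003
kind (2b) val=0 bits=0x0 at bit 2: 0x0003
cnt (3b) val=1 bits=0x1 at bit 4: 0x0013
mode (3b) val=4 bits=0x4 at bit 7: 0x0213
tag (5b) val=14 bits=0xe at bit 10: 0x3a13
err (1b) val=0 bits=0x0 at bit 15: 0x3a13
word = 0x3a13 → little-endian bytes:
  [0]=0x13  [1]=0x3a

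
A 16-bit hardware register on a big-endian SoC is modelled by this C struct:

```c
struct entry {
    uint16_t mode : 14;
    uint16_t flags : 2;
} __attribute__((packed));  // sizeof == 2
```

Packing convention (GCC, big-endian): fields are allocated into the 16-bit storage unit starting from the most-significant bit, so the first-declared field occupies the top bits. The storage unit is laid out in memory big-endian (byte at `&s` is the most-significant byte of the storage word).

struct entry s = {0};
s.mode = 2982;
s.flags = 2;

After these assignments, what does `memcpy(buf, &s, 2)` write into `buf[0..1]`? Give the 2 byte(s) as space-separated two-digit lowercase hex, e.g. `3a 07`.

2e 9a

mode (14b) val=2982 bits=0xba6 at bit 2: 0x2e98
flags (2b) val=2 bits=0x2 at bit 0: 0x2e9a
word = 0x2e9a → big-endian bytes:
  [0]=0x2e  [1]=0x9a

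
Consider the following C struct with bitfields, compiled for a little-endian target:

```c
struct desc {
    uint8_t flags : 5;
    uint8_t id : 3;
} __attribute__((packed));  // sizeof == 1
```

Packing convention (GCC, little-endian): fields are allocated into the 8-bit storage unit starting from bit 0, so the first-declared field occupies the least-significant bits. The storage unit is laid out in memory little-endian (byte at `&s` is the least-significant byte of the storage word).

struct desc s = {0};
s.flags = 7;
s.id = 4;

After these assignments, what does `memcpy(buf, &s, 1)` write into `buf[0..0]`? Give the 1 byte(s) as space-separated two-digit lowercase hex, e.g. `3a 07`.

[0+:5] flags=7 & 0x1f = 0x7; word=0x07
[5+:3] id=4 & 0x7 = 0x4; word=0x87
word = 0x87 → little-endian bytes:
  [0]=0x87

87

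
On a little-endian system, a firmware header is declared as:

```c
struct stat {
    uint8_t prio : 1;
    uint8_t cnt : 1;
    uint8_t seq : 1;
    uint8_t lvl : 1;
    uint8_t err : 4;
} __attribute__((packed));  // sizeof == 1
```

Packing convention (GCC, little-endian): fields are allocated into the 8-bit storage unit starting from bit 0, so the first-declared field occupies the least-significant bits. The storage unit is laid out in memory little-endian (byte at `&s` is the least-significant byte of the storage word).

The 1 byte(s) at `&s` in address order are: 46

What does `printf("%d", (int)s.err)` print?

[0]=0x46 (little-endian) → word 0x46
prio [0+:1] = (word>>0) & 0x1 = 0
cnt [1+:1] = (word>>1) & 0x1 = 1
seq [2+:1] = (word>>2) & 0x1 = 1
lvl [3+:1] = (word>>3) & 0x1 = 0
err [4+:4] = (word>>4) & 0xf = 4  ←

4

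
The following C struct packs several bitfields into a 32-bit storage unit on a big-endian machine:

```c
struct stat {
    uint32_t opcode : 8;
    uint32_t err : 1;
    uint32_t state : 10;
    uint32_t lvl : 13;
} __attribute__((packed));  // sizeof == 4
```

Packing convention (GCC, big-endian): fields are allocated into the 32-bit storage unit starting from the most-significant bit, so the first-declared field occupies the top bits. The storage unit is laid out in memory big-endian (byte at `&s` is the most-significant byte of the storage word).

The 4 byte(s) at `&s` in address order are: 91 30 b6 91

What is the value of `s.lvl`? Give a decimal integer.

[0]=0x91 [1]=0x30 [2]=0xb6 [3]=0x91 (big-endian) → word 0x9130b691
opcode:8 @ bit 24 → (0x9130b691>>24)&0xff = 0x91
err:1 @ bit 23 → (0x9130b691>>23)&0x1 = 0x0
state:10 @ bit 13 → (0x9130b691>>13)&0x3ff = 0x185
lvl:13 @ bit 0 → (0x9130b691>>0)&0x1fff = 0x1691  ←

5777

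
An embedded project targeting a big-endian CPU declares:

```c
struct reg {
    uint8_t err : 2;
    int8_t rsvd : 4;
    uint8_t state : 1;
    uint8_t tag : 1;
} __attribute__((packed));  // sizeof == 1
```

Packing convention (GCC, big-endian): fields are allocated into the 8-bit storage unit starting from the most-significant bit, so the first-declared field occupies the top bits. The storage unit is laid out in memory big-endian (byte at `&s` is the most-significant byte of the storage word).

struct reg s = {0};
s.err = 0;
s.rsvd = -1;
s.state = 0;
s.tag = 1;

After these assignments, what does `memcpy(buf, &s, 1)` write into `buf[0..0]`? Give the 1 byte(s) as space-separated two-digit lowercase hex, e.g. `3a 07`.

3d

[6+:2] err=0 & 0x3 = 0x0; word=0x00
[2+:4] rsvd=-1 & 0xf = 0xf; word=0x3c
[1+:1] state=0 & 0x1 = 0x0; word=0x3c
[0+:1] tag=1 & 0x1 = 0x1; word=0x3d
word = 0x3d → big-endian bytes:
  [0]=0x3d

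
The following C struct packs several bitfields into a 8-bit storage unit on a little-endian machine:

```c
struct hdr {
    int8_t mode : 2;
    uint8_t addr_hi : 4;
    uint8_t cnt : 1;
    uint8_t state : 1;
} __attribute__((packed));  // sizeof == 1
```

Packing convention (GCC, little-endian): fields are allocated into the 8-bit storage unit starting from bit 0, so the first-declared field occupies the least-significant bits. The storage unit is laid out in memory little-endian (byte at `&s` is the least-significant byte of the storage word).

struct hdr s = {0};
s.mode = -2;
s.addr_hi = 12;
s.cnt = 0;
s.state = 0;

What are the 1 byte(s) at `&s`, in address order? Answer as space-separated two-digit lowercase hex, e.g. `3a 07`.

mode (2b) val=-2 bits=0x2 at bit 0: 0x02
addr_hi (4b) val=12 bits=0xc at bit 2: 0x32
cnt (1b) val=0 bits=0x0 at bit 6: 0x32
state (1b) val=0 bits=0x0 at bit 7: 0x32
word = 0x32 → little-endian bytes:
  [0]=0x32

32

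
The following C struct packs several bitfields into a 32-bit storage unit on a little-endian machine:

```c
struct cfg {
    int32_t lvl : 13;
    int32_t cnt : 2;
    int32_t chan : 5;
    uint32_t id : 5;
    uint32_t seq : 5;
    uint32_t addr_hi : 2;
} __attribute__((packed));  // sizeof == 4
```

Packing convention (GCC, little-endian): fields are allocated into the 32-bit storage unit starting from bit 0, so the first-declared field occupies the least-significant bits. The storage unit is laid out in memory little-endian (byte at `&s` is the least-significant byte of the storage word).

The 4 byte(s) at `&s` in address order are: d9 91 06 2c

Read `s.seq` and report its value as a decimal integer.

[0]=0xd9 [1]=0x91 [2]=0x06 [3]=0x2c (little-endian) → word 0x2c0691d9
lvl:13 @ bit 0 → (0x2c0691d9>>0)&0x1fff = 0x11d9
cnt:2 @ bit 13 → (0x2c0691d9>>13)&0x3 = 0x0
chan:5 @ bit 15 → (0x2c0691d9>>15)&0x1f = 0xd
id:5 @ bit 20 → (0x2c0691d9>>20)&0x1f = 0x0
seq:5 @ bit 25 → (0x2c0691d9>>25)&0x1f = 0x16  ←
addr_hi:2 @ bit 30 → (0x2c0691d9>>30)&0x3 = 0x0

22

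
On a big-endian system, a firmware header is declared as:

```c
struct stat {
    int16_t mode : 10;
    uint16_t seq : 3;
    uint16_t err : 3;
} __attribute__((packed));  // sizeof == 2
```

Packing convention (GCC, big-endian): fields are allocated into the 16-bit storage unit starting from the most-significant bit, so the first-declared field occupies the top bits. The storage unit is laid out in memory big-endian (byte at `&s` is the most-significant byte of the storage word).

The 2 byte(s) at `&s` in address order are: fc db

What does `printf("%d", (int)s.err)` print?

[0]=0xfc [1]=0xdb (big-endian) → word 0xfcdb
mode [6+:10] = (word>>6) & 0x3ff = 1011
seq [3+:3] = (word>>3) & 0x7 = 3
err [0+:3] = (word>>0) & 0x7 = 3  ←

3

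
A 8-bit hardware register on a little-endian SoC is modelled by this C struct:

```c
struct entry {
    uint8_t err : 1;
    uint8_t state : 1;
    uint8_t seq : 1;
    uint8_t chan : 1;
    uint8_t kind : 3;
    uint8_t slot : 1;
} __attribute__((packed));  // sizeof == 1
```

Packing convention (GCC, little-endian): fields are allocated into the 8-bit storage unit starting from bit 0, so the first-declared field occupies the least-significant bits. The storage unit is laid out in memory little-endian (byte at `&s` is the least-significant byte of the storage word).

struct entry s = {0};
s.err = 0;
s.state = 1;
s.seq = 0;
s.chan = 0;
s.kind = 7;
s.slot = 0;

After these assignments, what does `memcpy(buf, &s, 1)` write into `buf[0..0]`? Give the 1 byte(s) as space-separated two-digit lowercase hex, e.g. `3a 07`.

72

[0+:1] err=0 & 0x1 = 0x0; word=0x00
[1+:1] state=1 & 0x1 = 0x1; word=0x02
[2+:1] seq=0 & 0x1 = 0x0; word=0x02
[3+:1] chan=0 & 0x1 = 0x0; word=0x02
[4+:3] kind=7 & 0x7 = 0x7; word=0x72
[7+:1] slot=0 & 0x1 = 0x0; word=0x72
word = 0x72 → little-endian bytes:
  [0]=0x72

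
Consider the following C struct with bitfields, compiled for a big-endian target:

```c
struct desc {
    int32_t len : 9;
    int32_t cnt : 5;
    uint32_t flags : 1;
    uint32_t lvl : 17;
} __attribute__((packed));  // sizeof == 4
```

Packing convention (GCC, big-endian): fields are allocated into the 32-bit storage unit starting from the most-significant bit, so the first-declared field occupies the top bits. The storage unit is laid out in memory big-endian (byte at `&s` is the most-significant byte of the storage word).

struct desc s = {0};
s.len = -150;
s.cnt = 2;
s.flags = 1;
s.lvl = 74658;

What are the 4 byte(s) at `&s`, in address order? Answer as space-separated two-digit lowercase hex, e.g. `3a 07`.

[23+:9] len=-150 & 0x1ff = 0x16a; word=0xb5000000
[18+:5] cnt=2 & 0x1f = 0x2; word=0xb5080000
[17+:1] flags=1 & 0x1 = 0x1; word=0xb50a0000
[0+:17] lvl=74658 & 0x1ffff = 0x123a2; word=0xb50b23a2
word = 0xb50b23a2 → big-endian bytes:
  [0]=0xb5  [1]=0x0b  [2]=0x23  [3]=0xa2

b5 0b 23 a2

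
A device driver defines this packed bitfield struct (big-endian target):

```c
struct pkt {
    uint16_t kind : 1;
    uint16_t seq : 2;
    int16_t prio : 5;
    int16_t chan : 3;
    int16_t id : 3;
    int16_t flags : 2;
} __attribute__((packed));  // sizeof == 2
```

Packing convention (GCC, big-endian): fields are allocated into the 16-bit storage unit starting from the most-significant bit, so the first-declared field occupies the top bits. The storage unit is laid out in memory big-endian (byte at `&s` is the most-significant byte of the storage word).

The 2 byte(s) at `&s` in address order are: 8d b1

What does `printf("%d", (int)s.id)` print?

-4

[0]=0x8d [1]=0xb1 (big-endian) → word 0x8db1
kind [15+:1] = (word>>15) & 0x1 = 1
seq [13+:2] = (word>>13) & 0x3 = 0
prio [8+:5] = (word>>8) & 0x1f = 13
chan [5+:3] = (word>>5) & 0x7 = 5
id [2+:3] = (word>>2) & 0x7 = 4  ←
flags [0+:2] = (word>>0) & 0x3 = 1
id signed 3b, MSB=1: 4 - 8 = -4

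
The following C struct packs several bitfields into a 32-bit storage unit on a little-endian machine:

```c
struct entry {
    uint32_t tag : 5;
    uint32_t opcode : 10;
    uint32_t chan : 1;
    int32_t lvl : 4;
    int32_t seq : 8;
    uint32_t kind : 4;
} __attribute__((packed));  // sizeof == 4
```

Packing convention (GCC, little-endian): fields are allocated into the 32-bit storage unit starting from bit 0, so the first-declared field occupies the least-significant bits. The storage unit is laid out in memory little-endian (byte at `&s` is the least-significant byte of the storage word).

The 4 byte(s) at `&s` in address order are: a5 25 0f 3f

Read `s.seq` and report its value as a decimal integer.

-16

[0]=0xa5 [1]=0x25 [2]=0x0f [3]=0x3f (little-endian) → word 0x3f0f25a5
tag:5 @ bit 0 → (0x3f0f25a5>>0)&0x1f = 0x5
opcode:10 @ bit 5 → (0x3f0f25a5>>5)&0x3ff = 0x12d
chan:1 @ bit 15 → (0x3f0f25a5>>15)&0x1 = 0x0
lvl:4 @ bit 16 → (0x3f0f25a5>>16)&0xf = 0xf
seq:8 @ bit 20 → (0x3f0f25a5>>20)&0xff = 0xf0  ←
kind:4 @ bit 28 → (0x3f0f25a5>>28)&0xf = 0x3
seq signed 8b, MSB=1: 240 - 256 = -16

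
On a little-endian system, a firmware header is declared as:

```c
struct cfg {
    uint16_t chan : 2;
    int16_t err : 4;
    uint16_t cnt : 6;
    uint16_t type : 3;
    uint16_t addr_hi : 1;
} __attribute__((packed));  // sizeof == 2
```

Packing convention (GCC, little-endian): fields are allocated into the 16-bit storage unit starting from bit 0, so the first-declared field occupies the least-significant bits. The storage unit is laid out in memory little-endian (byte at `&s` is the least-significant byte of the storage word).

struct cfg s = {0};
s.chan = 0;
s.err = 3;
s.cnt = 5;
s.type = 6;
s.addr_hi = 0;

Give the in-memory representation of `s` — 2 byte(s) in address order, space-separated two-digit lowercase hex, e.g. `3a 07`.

4c 61

[0+:2] chan=0 & 0x3 = 0x0; word=0x0000
[2+:4] err=3 & 0xf = 0x3; word=0x000c
[6+:6] cnt=5 & 0x3f = 0x5; word=0x014c
[12+:3] type=6 & 0x7 = 0x6; word=0x614c
[15+:1] addr_hi=0 & 0x1 = 0x0; word=0x614c
word = 0x614c → little-endian bytes:
  [0]=0x4c  [1]=0x61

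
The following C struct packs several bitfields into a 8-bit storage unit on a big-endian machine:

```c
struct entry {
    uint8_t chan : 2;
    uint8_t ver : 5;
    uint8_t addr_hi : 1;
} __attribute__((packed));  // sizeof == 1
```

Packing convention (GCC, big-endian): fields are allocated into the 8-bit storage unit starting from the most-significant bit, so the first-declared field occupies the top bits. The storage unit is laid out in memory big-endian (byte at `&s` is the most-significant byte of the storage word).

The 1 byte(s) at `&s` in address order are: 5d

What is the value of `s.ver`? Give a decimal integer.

14

[0]=0x5d (big-endian) → word 0x5d
chan [6+:2] = (word>>6) & 0x3 = 1
ver [1+:5] = (word>>1) & 0x1f = 14  ←
addr_hi [0+:1] = (word>>0) & 0x1 = 1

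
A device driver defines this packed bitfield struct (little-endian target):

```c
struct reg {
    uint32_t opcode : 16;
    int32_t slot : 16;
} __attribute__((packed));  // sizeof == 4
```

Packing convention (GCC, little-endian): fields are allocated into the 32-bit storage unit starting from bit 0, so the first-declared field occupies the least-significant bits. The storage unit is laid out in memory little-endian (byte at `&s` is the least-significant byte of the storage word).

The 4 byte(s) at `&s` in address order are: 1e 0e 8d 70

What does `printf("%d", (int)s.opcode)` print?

3614

[0]=0x1e [1]=0x0e [2]=0x8d [3]=0x70 (little-endian) → word 0x708d0e1e
opcode [0+:16] = (word>>0) & 0xffff = 3614  ←
slot [16+:16] = (word>>16) & 0xffff = 28813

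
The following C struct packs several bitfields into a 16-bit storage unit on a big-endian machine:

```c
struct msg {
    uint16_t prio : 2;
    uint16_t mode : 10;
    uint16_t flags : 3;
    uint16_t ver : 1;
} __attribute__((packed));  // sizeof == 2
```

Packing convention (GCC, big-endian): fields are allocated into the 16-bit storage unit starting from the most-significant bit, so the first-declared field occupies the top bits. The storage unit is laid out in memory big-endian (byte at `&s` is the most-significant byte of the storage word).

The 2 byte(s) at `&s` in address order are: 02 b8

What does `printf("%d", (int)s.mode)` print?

43

[0]=0x02 [1]=0xb8 (big-endian) → word 0x02b8
prio:2 @ bit 14 → (0x02b8>>14)&0x3 = 0x0
mode:10 @ bit 4 → (0x02b8>>4)&0x3ff = 0x2b  ←
flags:3 @ bit 1 → (0x02b8>>1)&0x7 = 0x4
ver:1 @ bit 0 → (0x02b8>>0)&0x1 = 0x0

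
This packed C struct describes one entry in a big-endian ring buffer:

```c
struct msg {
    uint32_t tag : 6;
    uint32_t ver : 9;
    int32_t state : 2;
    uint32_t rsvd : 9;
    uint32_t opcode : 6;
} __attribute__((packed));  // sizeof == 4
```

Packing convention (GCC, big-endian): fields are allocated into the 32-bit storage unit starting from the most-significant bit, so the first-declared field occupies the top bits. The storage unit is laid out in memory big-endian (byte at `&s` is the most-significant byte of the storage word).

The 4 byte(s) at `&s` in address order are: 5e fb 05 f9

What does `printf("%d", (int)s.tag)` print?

[0]=0x5e [1]=0xfb [2]=0x05 [3]=0xf9 (big-endian) → word 0x5efb05f9
tag:6 @ bit 26 → (0x5efb05f9>>26)&0x3f = 0x17  ←
ver:9 @ bit 17 → (0x5efb05f9>>17)&0x1ff = 0x17d
state:2 @ bit 15 → (0x5efb05f9>>15)&0x3 = 0x2
rsvd:9 @ bit 6 → (0x5efb05f9>>6)&0x1ff = 0x17
opcode:6 @ bit 0 → (0x5efb05f9>>0)&0x3f = 0x39

23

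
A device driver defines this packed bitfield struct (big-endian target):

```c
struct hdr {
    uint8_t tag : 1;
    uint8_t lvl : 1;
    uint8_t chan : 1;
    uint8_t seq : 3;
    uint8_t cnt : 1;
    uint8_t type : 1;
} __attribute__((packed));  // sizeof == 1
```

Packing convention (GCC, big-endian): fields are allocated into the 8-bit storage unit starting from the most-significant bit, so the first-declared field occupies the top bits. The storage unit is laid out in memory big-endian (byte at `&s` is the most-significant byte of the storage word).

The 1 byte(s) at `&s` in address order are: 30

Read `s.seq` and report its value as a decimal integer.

4

[0]=0x30 (big-endian) → word 0x30
tag:1 @ bit 7 → (0x30>>7)&0x1 = 0x0
lvl:1 @ bit 6 → (0x30>>6)&0x1 = 0x0
chan:1 @ bit 5 → (0x30>>5)&0x1 = 0x1
seq:3 @ bit 2 → (0x30>>2)&0x7 = 0x4  ←
cnt:1 @ bit 1 → (0x30>>1)&0x1 = 0x0
type:1 @ bit 0 → (0x30>>0)&0x1 = 0x0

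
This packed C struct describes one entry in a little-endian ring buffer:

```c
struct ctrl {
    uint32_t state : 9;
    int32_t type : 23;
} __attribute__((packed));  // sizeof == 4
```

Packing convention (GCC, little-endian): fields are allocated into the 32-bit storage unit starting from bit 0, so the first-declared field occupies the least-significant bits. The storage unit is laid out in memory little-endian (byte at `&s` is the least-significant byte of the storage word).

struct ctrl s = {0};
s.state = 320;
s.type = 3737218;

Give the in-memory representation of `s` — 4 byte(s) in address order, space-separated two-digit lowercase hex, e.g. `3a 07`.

40 05 0d 72

state (9b) val=320 bits=0x140 at bit 0: 0x00000140
type (23b) val=3737218 bits=0x390682 at bit 9: 0x720d0540
word = 0x720d0540 → little-endian bytes:
  [0]=0x40  [1]=0x05  [2]=0x0d  [3]=0x72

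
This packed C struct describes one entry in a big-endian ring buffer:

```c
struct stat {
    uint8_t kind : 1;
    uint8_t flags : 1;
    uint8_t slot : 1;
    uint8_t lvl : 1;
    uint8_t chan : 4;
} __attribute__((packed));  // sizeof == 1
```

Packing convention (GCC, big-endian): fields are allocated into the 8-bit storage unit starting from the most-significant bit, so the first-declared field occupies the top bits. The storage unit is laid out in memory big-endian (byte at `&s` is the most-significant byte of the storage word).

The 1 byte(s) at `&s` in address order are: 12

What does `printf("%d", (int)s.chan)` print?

2

[0]=0x12 (big-endian) → word 0x12
kind [7+:1] = (word>>7) & 0x1 = 0
flags [6+:1] = (word>>6) & 0x1 = 0
slot [5+:1] = (word>>5) & 0x1 = 0
lvl [4+:1] = (word>>4) & 0x1 = 1
chan [0+:4] = (word>>0) & 0xf = 2  ←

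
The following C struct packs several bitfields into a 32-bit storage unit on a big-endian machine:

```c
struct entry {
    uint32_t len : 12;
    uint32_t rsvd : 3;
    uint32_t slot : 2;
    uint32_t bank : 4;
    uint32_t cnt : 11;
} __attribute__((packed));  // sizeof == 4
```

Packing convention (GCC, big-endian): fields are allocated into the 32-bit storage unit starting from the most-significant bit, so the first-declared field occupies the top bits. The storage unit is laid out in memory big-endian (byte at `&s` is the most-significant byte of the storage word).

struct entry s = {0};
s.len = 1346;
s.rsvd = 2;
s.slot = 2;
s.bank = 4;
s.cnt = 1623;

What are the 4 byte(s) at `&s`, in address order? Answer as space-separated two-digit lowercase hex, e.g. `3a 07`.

len (12b) val=1346 bits=0x542 at bit 20: 0x54200000
rsvd (3b) val=2 bits=0x2 at bit 17: 0x54240000
slot (2b) val=2 bits=0x2 at bit 15: 0x54250000
bank (4b) val=4 bits=0x4 at bit 11: 0x54252000
cnt (11b) val=1623 bits=0x657 at bit 0: 0x54252657
word = 0x54252657 → big-endian bytes:
  [0]=0x54  [1]=0x25  [2]=0x26  [3]=0x57

54 25 26 57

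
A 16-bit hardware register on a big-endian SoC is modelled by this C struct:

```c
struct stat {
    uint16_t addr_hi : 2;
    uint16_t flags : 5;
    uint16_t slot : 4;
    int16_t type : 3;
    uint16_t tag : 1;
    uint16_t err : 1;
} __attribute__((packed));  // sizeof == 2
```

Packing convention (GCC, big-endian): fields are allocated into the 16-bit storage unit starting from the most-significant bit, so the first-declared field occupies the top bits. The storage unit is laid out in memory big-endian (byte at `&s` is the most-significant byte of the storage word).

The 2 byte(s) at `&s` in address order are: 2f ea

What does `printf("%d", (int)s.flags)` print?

[0]=0x2f [1]=0xea (big-endian) → word 0x2fea
addr_hi [14+:2] = (word>>14) & 0x3 = 0
flags [9+:5] = (word>>9) & 0x1f = 23  ←
slot [5+:4] = (word>>5) & 0xf = 15
type [2+:3] = (word>>2) & 0x7 = 2
tag [1+:1] = (word>>1) & 0x1 = 1
err [0+:1] = (word>>0) & 0x1 = 0

23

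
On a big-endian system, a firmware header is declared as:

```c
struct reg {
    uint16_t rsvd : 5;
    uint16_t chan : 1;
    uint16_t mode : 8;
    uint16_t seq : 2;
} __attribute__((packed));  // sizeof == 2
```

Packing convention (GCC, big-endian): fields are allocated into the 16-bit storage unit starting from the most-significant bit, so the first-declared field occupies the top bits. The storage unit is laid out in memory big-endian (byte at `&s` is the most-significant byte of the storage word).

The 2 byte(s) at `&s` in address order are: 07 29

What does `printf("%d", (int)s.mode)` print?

[0]=0x07 [1]=0x29 (big-endian) → word 0x0729
rsvd [11+:5] = (word>>11) & 0x1f = 0
chan [10+:1] = (word>>10) & 0x1 = 1
mode [2+:8] = (word>>2) & 0xff = 202  ←
seq [0+:2] = (word>>0) & 0x3 = 1

202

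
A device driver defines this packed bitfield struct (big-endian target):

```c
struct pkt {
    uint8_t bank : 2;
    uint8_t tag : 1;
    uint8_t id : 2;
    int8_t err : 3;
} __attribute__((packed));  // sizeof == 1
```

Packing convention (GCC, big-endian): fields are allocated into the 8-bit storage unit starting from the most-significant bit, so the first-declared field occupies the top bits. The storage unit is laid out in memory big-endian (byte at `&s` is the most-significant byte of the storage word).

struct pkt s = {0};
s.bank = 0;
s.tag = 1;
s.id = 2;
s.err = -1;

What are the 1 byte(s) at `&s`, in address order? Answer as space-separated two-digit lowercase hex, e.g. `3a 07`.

37

bank:2 = 0 → 0x0 << 6 → word 0x00
tag:1 = 1 → 0x1 << 5 → word 0x20
id:2 = 2 → 0x2 << 3 → word 0x30
err:3 = -1 → 0x7 << 0 → word 0x37
word = 0x37 → big-endian bytes:
  [0]=0x37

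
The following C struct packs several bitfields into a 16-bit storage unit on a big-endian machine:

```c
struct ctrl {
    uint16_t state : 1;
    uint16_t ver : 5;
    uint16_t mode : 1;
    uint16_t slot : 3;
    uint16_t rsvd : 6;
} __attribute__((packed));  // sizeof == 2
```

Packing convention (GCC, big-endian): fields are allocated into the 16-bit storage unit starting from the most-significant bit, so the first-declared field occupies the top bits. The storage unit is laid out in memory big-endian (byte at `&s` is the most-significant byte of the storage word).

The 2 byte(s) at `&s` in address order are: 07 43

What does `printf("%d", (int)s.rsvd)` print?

3

[0]=0x07 [1]=0x43 (big-endian) → word 0x0743
state:1 @ bit 15 → (0x0743>>15)&0x1 = 0x0
ver:5 @ bit 10 → (0x0743>>10)&0x1f = 0x1
mode:1 @ bit 9 → (0x0743>>9)&0x1 = 0x1
slot:3 @ bit 6 → (0x0743>>6)&0x7 = 0x5
rsvd:6 @ bit 0 → (0x0743>>0)&0x3f = 0x3  ←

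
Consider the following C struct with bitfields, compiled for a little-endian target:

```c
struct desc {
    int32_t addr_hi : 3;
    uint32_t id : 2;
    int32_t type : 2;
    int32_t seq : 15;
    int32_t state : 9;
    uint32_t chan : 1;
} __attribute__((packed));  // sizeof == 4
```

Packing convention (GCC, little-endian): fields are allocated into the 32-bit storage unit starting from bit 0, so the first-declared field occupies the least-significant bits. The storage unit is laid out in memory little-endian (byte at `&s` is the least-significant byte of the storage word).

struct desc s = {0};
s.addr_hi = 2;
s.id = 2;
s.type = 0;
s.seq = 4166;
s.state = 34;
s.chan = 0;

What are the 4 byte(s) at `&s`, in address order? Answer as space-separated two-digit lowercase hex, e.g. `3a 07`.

12 23 88 08

[0+:3] addr_hi=2 & 0x7 = 0x2; word=0x00000002
[3+:2] id=2 & 0x3 = 0x2; word=0x00000012
[5+:2] type=0 & 0x3 = 0x0; word=0x00000012
[7+:15] seq=4166 & 0x7fff = 0x1046; word=0x00082312
[22+:9] state=34 & 0x1ff = 0x22; word=0x08882312
[31+:1] chan=0 & 0x1 = 0x0; word=0x08882312
word = 0x08882312 → little-endian bytes:
  [0]=0x12  [1]=0x23  [2]=0x88  [3]=0x08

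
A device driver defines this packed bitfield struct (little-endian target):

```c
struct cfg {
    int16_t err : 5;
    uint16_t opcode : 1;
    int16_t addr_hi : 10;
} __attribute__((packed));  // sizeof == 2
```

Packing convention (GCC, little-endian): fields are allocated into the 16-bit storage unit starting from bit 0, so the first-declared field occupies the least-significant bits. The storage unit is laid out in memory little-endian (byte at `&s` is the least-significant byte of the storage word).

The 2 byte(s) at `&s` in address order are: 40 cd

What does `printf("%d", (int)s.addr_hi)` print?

[0]=0x40 [1]=0xcd (little-endian) → word 0xcd40
err:5 @ bit 0 → (0xcd40>>0)&0x1f = 0x0
opcode:1 @ bit 5 → (0xcd40>>5)&0x1 = 0x0
addr_hi:10 @ bit 6 → (0xcd40>>6)&0x3ff = 0x335  ←
addr_hi signed 10b, MSB=1: 821 - 1024 = -203

-203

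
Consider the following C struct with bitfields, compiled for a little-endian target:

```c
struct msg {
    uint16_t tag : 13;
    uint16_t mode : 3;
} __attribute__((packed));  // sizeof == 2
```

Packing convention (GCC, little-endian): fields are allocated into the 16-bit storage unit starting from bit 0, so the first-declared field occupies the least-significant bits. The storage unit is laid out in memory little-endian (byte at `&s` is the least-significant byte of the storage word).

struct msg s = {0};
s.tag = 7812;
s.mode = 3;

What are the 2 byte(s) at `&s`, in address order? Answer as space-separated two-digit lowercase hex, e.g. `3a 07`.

84 7e

tag (13b) val=7812 bits=0x1e84 at bit 0: 0x1e84
mode (3b) val=3 bits=0x3 at bit 13: 0x7e84
word = 0x7e84 → little-endian bytes:
  [0]=0x84  [1]=0x7e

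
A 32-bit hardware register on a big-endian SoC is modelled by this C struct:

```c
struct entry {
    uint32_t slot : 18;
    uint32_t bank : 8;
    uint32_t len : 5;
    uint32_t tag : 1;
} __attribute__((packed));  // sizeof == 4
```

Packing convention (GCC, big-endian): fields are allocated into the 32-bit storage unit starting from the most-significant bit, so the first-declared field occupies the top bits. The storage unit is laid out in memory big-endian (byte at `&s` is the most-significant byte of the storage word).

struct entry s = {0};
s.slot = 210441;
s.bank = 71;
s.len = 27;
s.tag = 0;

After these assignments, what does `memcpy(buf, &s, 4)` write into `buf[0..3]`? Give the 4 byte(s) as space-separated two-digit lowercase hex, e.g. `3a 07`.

cd 82 51 f6

slot:18 = 210441 → 0x33609 << 14 → word 0xcd824000
bank:8 = 71 → 0x47 << 6 → word 0xcd8251c0
len:5 = 27 → 0x1b << 1 → word 0xcd8251f6
tag:1 = 0 → 0x0 << 0 → word 0xcd8251f6
word = 0xcd8251f6 → big-endian bytes:
  [0]=0xcd  [1]=0x82  [2]=0x51  [3]=0xf6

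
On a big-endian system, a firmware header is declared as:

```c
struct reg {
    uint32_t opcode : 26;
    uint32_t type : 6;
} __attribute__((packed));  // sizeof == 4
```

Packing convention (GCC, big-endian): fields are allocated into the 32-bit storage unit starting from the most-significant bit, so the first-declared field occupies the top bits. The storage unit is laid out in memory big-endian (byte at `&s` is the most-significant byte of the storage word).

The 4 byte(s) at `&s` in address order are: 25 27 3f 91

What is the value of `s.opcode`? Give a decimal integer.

9739518

[0]=0x25 [1]=0x27 [2]=0x3f [3]=0x91 (big-endian) → word 0x25273f91
opcode:26 @ bit 6 → (0x25273f91>>6)&0x3ffffff = 0x949cfe  ←
type:6 @ bit 0 → (0x25273f91>>0)&0x3f = 0x11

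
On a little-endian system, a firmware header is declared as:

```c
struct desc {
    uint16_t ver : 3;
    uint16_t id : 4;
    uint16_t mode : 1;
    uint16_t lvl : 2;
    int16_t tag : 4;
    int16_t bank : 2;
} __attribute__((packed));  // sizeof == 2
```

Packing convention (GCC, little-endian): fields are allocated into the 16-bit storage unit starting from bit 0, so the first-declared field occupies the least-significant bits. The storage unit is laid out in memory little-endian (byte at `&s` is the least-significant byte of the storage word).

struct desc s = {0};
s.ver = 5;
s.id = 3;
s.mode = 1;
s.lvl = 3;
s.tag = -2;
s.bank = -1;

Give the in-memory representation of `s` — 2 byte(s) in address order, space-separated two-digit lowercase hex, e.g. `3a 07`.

ver (3b) val=5 bits=0x5 at bit 0: 0x0005
id (4b) val=3 bits=0x3 at bit 3: 0x001d
mode (1b) val=1 bits=0x1 at bit 7: 0x009d
lvl (2b) val=3 bits=0x3 at bit 8: 0x039d
tag (4b) val=-2 bits=0xe at bit 10: 0x3b9d
bank (2b) val=-1 bits=0x3 at bit 14: 0xfb9d
word = 0xfb9d → little-endian bytes:
  [0]=0x9d  [1]=0xfb

9d fb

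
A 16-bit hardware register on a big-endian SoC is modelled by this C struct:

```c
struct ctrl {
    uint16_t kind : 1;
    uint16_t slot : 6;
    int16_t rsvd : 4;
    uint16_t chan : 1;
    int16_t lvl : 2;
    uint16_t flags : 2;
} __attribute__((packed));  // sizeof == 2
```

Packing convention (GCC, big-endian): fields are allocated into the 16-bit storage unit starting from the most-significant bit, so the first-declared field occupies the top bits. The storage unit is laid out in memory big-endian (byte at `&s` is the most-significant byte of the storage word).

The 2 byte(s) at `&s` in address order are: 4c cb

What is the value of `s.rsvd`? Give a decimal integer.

[0]=0x4c [1]=0xcb (big-endian) → word 0x4ccb
kind [15+:1] = (word>>15) & 0x1 = 0
slot [9+:6] = (word>>9) & 0x3f = 38
rsvd [5+:4] = (word>>5) & 0xf = 6  ←
chan [4+:1] = (word>>4) & 0x1 = 0
lvl [2+:2] = (word>>2) & 0x3 = 2
flags [0+:2] = (word>>0) & 0x3 = 3
rsvd signed 4b, MSB=0: value = 6

6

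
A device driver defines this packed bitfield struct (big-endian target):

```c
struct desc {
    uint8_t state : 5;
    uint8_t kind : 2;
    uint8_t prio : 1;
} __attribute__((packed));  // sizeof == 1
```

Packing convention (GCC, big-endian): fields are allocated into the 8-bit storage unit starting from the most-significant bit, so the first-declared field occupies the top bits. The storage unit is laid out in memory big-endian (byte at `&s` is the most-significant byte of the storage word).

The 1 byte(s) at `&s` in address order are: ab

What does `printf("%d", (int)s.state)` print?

21

[0]=0xab (big-endian) → word 0xab
state [3+:5] = (word>>3) & 0x1f = 21  ←
kind [1+:2] = (word>>1) & 0x3 = 1
prio [0+:1] = (word>>0) & 0x1 = 1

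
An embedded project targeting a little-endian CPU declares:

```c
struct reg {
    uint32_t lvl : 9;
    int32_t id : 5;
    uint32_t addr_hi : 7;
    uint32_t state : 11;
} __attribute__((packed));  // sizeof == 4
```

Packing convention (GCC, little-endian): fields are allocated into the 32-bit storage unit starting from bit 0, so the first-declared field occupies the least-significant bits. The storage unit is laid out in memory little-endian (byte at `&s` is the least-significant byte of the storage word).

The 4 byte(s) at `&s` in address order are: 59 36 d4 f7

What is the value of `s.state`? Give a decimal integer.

[0]=0x59 [1]=0x36 [2]=0xd4 [3]=0xf7 (little-endian) → word 0xf7d43659
lvl:9 @ bit 0 → (0xf7d43659>>0)&0x1ff = 0x59
id:5 @ bit 9 → (0xf7d43659>>9)&0x1f = 0x1b
addr_hi:7 @ bit 14 → (0xf7d43659>>14)&0x7f = 0x50
state:11 @ bit 21 → (0xf7d43659>>21)&0x7ff = 0x7be  ←

1982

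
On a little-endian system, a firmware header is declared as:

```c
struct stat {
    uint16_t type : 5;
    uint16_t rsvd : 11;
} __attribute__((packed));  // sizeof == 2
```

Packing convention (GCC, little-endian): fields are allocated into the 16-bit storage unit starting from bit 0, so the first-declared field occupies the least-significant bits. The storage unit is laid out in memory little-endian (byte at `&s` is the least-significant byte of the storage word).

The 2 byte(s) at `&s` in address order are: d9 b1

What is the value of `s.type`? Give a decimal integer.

[0]=0xd9 [1]=0xb1 (little-endian) → word 0xb1d9
type:5 @ bit 0 → (0xb1d9>>0)&0x1f = 0x19  ←
rsvd:11 @ bit 5 → (0xb1d9>>5)&0x7ff = 0x58e

25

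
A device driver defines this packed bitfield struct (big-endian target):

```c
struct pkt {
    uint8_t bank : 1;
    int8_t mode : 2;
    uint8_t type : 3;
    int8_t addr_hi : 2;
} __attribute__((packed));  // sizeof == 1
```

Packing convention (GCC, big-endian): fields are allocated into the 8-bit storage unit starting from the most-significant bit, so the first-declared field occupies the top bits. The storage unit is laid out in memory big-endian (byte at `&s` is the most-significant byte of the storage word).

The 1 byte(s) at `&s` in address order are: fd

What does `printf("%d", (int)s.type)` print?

7

[0]=0xfd (big-endian) → word 0xfd
bank:1 @ bit 7 → (0xfd>>7)&0x1 = 0x1
mode:2 @ bit 5 → (0xfd>>5)&0x3 = 0x3
type:3 @ bit 2 → (0xfd>>2)&0x7 = 0x7  ←
addr_hi:2 @ bit 0 → (0xfd>>0)&0x3 = 0x1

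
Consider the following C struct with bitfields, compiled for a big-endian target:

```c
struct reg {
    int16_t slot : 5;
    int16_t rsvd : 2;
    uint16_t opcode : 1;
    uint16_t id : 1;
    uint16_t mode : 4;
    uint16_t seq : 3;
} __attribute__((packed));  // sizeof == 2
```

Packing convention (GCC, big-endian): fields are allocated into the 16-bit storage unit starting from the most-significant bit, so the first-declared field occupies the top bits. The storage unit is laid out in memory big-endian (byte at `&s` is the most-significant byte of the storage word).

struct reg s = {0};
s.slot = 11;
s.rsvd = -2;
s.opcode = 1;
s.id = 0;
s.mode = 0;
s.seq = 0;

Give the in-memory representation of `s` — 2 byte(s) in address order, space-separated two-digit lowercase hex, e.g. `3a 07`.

5d 00

slot (5b) val=11 bits=0xb at bit 11: 0x5800
rsvd (2b) val=-2 bits=0x2 at bit 9: 0x5c00
opcode (1b) val=1 bits=0x1 at bit 8: 0x5d00
id (1b) val=0 bits=0x0 at bit 7: 0x5d00
mode (4b) val=0 bits=0x0 at bit 3: 0x5d00
seq (3b) val=0 bits=0x0 at bit 0: 0x5d00
word = 0x5d00 → big-endian bytes:
  [0]=0x5d  [1]=0x00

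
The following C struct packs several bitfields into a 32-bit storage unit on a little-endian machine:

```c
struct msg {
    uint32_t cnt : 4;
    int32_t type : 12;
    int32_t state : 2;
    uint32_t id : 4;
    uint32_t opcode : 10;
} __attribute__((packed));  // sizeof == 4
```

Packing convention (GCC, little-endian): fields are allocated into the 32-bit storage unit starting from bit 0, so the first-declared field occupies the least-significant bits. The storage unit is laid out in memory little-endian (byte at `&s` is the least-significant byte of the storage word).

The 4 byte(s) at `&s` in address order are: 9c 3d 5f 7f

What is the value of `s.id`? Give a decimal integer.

[0]=0x9c [1]=0x3d [2]=0x5f [3]=0x7f (little-endian) → word 0x7f5f3d9c
cnt [0+:4] = (word>>0) & 0xf = 12
type [4+:12] = (word>>4) & 0xfff = 985
state [16+:2] = (word>>16) & 0x3 = 3
id [18+:4] = (word>>18) & 0xf = 7  ←
opcode [22+:10] = (word>>22) & 0x3ff = 509

7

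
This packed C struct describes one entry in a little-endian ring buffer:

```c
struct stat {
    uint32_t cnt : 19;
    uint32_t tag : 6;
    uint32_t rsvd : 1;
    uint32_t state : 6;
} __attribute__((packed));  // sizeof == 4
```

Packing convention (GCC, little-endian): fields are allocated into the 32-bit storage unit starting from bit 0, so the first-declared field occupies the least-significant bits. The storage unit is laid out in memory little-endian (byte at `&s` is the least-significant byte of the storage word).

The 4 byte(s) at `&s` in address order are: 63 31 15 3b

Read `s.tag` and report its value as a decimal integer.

34

[0]=0x63 [1]=0x31 [2]=0x15 [3]=0x3b (little-endian) → word 0x3b153163
cnt [0+:19] = (word>>0) & 0x7ffff = 340323
tag [19+:6] = (word>>19) & 0x3f = 34  ←
rsvd [25+:1] = (word>>25) & 0x1 = 1
state [26+:6] = (word>>26) & 0x3f = 14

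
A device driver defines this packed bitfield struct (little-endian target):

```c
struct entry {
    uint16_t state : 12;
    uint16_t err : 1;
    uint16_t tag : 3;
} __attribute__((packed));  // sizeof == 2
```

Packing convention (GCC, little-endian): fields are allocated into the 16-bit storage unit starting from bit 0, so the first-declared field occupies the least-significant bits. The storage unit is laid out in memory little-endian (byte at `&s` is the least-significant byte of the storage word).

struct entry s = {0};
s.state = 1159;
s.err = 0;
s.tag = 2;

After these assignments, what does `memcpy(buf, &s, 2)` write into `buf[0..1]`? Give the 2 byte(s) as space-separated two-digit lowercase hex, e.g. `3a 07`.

state (12b) val=1159 bits=0x487 at bit 0: 0x0487
err (1b) val=0 bits=0x0 at bit 12: 0x0487
tag (3b) val=2 bits=0x2 at bit 13: 0x4487
word = 0x4487 → little-endian bytes:
  [0]=0x87  [1]=0x44

87 44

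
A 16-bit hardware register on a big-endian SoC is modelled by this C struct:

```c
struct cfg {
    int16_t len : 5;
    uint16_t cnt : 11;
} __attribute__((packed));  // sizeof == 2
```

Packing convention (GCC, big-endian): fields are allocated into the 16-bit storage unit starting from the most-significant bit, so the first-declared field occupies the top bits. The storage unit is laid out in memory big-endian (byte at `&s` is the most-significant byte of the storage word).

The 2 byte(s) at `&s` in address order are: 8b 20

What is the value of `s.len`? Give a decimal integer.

[0]=0x8b [1]=0x20 (big-endian) → word 0x8b20
len:5 @ bit 11 → (0x8b20>>11)&0x1f = 0x11  ←
cnt:11 @ bit 0 → (0x8b20>>0)&0x7ff = 0x320
len signed 5b, MSB=1: 17 - 32 = -15

-15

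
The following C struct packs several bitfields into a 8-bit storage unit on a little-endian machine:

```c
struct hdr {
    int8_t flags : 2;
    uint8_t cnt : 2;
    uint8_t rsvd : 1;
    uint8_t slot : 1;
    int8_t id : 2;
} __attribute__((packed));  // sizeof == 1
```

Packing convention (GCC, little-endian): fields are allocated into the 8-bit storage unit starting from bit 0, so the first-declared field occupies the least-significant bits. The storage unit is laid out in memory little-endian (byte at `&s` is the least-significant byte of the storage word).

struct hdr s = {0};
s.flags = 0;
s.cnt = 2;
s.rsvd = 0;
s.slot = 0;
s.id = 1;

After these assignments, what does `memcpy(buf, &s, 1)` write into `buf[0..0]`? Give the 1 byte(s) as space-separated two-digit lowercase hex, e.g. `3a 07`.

48

flags:2 = 0 → 0x0 << 0 → word 0x00
cnt:2 = 2 → 0x2 << 2 → word 0x08
rsvd:1 = 0 → 0x0 << 4 → word 0x08
slot:1 = 0 → 0x0 << 5 → word 0x08
id:2 = 1 → 0x1 << 6 → word 0x48
word = 0x48 → little-endian bytes:
  [0]=0x48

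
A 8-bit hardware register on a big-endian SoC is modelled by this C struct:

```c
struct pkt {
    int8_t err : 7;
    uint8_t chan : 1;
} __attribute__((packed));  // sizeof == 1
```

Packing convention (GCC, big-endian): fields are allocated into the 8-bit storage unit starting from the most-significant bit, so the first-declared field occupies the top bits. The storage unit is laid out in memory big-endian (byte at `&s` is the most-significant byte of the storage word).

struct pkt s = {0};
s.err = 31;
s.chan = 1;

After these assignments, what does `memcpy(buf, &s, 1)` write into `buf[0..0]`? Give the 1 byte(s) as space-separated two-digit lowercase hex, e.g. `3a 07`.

3f

err (7b) val=31 bits=0x1f at bit 1: 0x3e
chan (1b) val=1 bits=0x1 at bit 0: 0x3f
word = 0x3f → big-endian bytes:
  [0]=0x3f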